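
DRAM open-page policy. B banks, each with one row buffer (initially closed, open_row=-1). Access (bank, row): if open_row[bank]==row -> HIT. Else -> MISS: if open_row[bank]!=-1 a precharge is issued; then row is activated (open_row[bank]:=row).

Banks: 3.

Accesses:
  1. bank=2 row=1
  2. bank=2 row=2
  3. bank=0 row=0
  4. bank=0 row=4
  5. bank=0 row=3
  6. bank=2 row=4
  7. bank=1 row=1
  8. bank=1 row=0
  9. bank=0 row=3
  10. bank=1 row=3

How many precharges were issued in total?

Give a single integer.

Answer: 6

Derivation:
Acc 1: bank2 row1 -> MISS (open row1); precharges=0
Acc 2: bank2 row2 -> MISS (open row2); precharges=1
Acc 3: bank0 row0 -> MISS (open row0); precharges=1
Acc 4: bank0 row4 -> MISS (open row4); precharges=2
Acc 5: bank0 row3 -> MISS (open row3); precharges=3
Acc 6: bank2 row4 -> MISS (open row4); precharges=4
Acc 7: bank1 row1 -> MISS (open row1); precharges=4
Acc 8: bank1 row0 -> MISS (open row0); precharges=5
Acc 9: bank0 row3 -> HIT
Acc 10: bank1 row3 -> MISS (open row3); precharges=6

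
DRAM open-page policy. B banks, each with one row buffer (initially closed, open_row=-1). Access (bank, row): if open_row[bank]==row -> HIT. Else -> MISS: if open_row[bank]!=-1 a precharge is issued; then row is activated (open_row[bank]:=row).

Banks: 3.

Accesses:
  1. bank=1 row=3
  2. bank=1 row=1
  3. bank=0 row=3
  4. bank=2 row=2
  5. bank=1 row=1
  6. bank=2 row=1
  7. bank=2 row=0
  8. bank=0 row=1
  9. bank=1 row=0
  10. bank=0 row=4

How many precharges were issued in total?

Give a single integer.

Answer: 6

Derivation:
Acc 1: bank1 row3 -> MISS (open row3); precharges=0
Acc 2: bank1 row1 -> MISS (open row1); precharges=1
Acc 3: bank0 row3 -> MISS (open row3); precharges=1
Acc 4: bank2 row2 -> MISS (open row2); precharges=1
Acc 5: bank1 row1 -> HIT
Acc 6: bank2 row1 -> MISS (open row1); precharges=2
Acc 7: bank2 row0 -> MISS (open row0); precharges=3
Acc 8: bank0 row1 -> MISS (open row1); precharges=4
Acc 9: bank1 row0 -> MISS (open row0); precharges=5
Acc 10: bank0 row4 -> MISS (open row4); precharges=6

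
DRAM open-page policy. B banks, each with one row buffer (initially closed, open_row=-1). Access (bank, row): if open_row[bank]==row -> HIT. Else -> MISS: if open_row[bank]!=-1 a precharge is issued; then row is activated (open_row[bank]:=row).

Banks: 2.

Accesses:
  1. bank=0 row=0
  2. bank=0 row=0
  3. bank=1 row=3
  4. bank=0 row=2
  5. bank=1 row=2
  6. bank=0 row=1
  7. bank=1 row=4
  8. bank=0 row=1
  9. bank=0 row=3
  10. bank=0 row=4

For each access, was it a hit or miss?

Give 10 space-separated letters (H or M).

Acc 1: bank0 row0 -> MISS (open row0); precharges=0
Acc 2: bank0 row0 -> HIT
Acc 3: bank1 row3 -> MISS (open row3); precharges=0
Acc 4: bank0 row2 -> MISS (open row2); precharges=1
Acc 5: bank1 row2 -> MISS (open row2); precharges=2
Acc 6: bank0 row1 -> MISS (open row1); precharges=3
Acc 7: bank1 row4 -> MISS (open row4); precharges=4
Acc 8: bank0 row1 -> HIT
Acc 9: bank0 row3 -> MISS (open row3); precharges=5
Acc 10: bank0 row4 -> MISS (open row4); precharges=6

Answer: M H M M M M M H M M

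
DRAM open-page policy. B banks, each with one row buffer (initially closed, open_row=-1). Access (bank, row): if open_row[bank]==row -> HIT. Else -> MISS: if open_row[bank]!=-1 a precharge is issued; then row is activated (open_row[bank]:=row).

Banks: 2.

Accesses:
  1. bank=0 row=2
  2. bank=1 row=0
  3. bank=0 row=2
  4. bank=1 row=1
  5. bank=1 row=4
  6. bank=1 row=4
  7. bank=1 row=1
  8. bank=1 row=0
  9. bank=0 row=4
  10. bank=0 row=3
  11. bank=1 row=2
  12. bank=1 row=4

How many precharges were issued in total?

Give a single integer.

Answer: 8

Derivation:
Acc 1: bank0 row2 -> MISS (open row2); precharges=0
Acc 2: bank1 row0 -> MISS (open row0); precharges=0
Acc 3: bank0 row2 -> HIT
Acc 4: bank1 row1 -> MISS (open row1); precharges=1
Acc 5: bank1 row4 -> MISS (open row4); precharges=2
Acc 6: bank1 row4 -> HIT
Acc 7: bank1 row1 -> MISS (open row1); precharges=3
Acc 8: bank1 row0 -> MISS (open row0); precharges=4
Acc 9: bank0 row4 -> MISS (open row4); precharges=5
Acc 10: bank0 row3 -> MISS (open row3); precharges=6
Acc 11: bank1 row2 -> MISS (open row2); precharges=7
Acc 12: bank1 row4 -> MISS (open row4); precharges=8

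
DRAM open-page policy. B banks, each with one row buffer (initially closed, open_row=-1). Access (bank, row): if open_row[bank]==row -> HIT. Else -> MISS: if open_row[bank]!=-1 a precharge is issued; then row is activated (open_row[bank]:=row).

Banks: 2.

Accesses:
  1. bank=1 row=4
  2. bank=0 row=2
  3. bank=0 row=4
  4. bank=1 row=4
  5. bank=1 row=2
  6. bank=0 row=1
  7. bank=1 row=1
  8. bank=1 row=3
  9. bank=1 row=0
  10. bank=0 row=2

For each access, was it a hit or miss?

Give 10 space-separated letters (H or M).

Acc 1: bank1 row4 -> MISS (open row4); precharges=0
Acc 2: bank0 row2 -> MISS (open row2); precharges=0
Acc 3: bank0 row4 -> MISS (open row4); precharges=1
Acc 4: bank1 row4 -> HIT
Acc 5: bank1 row2 -> MISS (open row2); precharges=2
Acc 6: bank0 row1 -> MISS (open row1); precharges=3
Acc 7: bank1 row1 -> MISS (open row1); precharges=4
Acc 8: bank1 row3 -> MISS (open row3); precharges=5
Acc 9: bank1 row0 -> MISS (open row0); precharges=6
Acc 10: bank0 row2 -> MISS (open row2); precharges=7

Answer: M M M H M M M M M M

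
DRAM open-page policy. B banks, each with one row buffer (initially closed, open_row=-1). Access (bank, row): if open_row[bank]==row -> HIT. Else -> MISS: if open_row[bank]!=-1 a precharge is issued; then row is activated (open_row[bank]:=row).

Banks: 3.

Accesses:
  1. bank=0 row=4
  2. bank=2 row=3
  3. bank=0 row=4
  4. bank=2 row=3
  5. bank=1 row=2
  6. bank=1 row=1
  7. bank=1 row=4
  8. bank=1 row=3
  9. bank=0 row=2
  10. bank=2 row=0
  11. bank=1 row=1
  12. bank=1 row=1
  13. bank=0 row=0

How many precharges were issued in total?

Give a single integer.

Answer: 7

Derivation:
Acc 1: bank0 row4 -> MISS (open row4); precharges=0
Acc 2: bank2 row3 -> MISS (open row3); precharges=0
Acc 3: bank0 row4 -> HIT
Acc 4: bank2 row3 -> HIT
Acc 5: bank1 row2 -> MISS (open row2); precharges=0
Acc 6: bank1 row1 -> MISS (open row1); precharges=1
Acc 7: bank1 row4 -> MISS (open row4); precharges=2
Acc 8: bank1 row3 -> MISS (open row3); precharges=3
Acc 9: bank0 row2 -> MISS (open row2); precharges=4
Acc 10: bank2 row0 -> MISS (open row0); precharges=5
Acc 11: bank1 row1 -> MISS (open row1); precharges=6
Acc 12: bank1 row1 -> HIT
Acc 13: bank0 row0 -> MISS (open row0); precharges=7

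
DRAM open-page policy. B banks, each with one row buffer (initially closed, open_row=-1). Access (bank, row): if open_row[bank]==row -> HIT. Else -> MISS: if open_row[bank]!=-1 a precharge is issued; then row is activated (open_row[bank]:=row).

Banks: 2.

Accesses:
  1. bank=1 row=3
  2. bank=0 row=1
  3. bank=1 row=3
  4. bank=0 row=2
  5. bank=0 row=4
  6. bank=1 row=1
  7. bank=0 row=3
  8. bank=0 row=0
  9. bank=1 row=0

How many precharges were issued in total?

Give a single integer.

Answer: 6

Derivation:
Acc 1: bank1 row3 -> MISS (open row3); precharges=0
Acc 2: bank0 row1 -> MISS (open row1); precharges=0
Acc 3: bank1 row3 -> HIT
Acc 4: bank0 row2 -> MISS (open row2); precharges=1
Acc 5: bank0 row4 -> MISS (open row4); precharges=2
Acc 6: bank1 row1 -> MISS (open row1); precharges=3
Acc 7: bank0 row3 -> MISS (open row3); precharges=4
Acc 8: bank0 row0 -> MISS (open row0); precharges=5
Acc 9: bank1 row0 -> MISS (open row0); precharges=6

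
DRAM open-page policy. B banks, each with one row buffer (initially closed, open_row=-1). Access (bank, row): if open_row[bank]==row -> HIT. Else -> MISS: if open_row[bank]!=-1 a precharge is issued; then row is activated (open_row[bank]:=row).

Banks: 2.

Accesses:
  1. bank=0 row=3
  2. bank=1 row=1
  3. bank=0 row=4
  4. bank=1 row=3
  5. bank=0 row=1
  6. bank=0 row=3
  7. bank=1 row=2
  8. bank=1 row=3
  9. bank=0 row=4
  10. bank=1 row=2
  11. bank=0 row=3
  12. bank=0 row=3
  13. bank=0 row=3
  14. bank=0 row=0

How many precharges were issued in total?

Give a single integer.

Answer: 10

Derivation:
Acc 1: bank0 row3 -> MISS (open row3); precharges=0
Acc 2: bank1 row1 -> MISS (open row1); precharges=0
Acc 3: bank0 row4 -> MISS (open row4); precharges=1
Acc 4: bank1 row3 -> MISS (open row3); precharges=2
Acc 5: bank0 row1 -> MISS (open row1); precharges=3
Acc 6: bank0 row3 -> MISS (open row3); precharges=4
Acc 7: bank1 row2 -> MISS (open row2); precharges=5
Acc 8: bank1 row3 -> MISS (open row3); precharges=6
Acc 9: bank0 row4 -> MISS (open row4); precharges=7
Acc 10: bank1 row2 -> MISS (open row2); precharges=8
Acc 11: bank0 row3 -> MISS (open row3); precharges=9
Acc 12: bank0 row3 -> HIT
Acc 13: bank0 row3 -> HIT
Acc 14: bank0 row0 -> MISS (open row0); precharges=10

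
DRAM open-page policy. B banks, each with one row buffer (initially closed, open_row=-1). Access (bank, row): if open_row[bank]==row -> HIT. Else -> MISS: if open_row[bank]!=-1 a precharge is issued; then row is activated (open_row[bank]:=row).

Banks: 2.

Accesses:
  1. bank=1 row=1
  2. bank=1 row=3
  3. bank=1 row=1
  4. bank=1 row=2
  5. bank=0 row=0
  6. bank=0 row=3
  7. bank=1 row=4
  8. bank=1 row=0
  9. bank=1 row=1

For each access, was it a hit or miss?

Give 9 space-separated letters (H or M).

Acc 1: bank1 row1 -> MISS (open row1); precharges=0
Acc 2: bank1 row3 -> MISS (open row3); precharges=1
Acc 3: bank1 row1 -> MISS (open row1); precharges=2
Acc 4: bank1 row2 -> MISS (open row2); precharges=3
Acc 5: bank0 row0 -> MISS (open row0); precharges=3
Acc 6: bank0 row3 -> MISS (open row3); precharges=4
Acc 7: bank1 row4 -> MISS (open row4); precharges=5
Acc 8: bank1 row0 -> MISS (open row0); precharges=6
Acc 9: bank1 row1 -> MISS (open row1); precharges=7

Answer: M M M M M M M M M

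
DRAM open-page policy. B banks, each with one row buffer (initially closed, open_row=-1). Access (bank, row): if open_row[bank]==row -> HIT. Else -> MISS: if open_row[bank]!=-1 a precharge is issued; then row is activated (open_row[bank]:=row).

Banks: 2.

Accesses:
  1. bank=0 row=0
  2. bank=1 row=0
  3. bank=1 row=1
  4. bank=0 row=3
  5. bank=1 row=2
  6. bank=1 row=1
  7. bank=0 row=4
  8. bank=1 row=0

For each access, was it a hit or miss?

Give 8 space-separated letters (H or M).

Acc 1: bank0 row0 -> MISS (open row0); precharges=0
Acc 2: bank1 row0 -> MISS (open row0); precharges=0
Acc 3: bank1 row1 -> MISS (open row1); precharges=1
Acc 4: bank0 row3 -> MISS (open row3); precharges=2
Acc 5: bank1 row2 -> MISS (open row2); precharges=3
Acc 6: bank1 row1 -> MISS (open row1); precharges=4
Acc 7: bank0 row4 -> MISS (open row4); precharges=5
Acc 8: bank1 row0 -> MISS (open row0); precharges=6

Answer: M M M M M M M M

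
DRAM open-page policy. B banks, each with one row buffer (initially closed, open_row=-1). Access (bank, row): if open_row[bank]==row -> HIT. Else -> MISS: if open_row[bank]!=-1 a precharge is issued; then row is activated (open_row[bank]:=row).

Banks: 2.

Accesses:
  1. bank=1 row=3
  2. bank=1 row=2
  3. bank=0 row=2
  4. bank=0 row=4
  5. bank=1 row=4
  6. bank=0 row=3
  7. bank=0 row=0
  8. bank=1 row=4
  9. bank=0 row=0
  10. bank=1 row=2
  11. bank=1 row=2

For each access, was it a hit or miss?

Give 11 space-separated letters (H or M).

Answer: M M M M M M M H H M H

Derivation:
Acc 1: bank1 row3 -> MISS (open row3); precharges=0
Acc 2: bank1 row2 -> MISS (open row2); precharges=1
Acc 3: bank0 row2 -> MISS (open row2); precharges=1
Acc 4: bank0 row4 -> MISS (open row4); precharges=2
Acc 5: bank1 row4 -> MISS (open row4); precharges=3
Acc 6: bank0 row3 -> MISS (open row3); precharges=4
Acc 7: bank0 row0 -> MISS (open row0); precharges=5
Acc 8: bank1 row4 -> HIT
Acc 9: bank0 row0 -> HIT
Acc 10: bank1 row2 -> MISS (open row2); precharges=6
Acc 11: bank1 row2 -> HIT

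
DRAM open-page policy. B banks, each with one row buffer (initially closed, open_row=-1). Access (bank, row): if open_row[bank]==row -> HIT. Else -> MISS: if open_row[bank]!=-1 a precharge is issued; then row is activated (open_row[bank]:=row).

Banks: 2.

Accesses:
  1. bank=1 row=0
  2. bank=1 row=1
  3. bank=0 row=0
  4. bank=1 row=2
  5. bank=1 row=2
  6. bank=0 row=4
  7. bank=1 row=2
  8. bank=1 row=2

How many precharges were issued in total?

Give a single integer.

Acc 1: bank1 row0 -> MISS (open row0); precharges=0
Acc 2: bank1 row1 -> MISS (open row1); precharges=1
Acc 3: bank0 row0 -> MISS (open row0); precharges=1
Acc 4: bank1 row2 -> MISS (open row2); precharges=2
Acc 5: bank1 row2 -> HIT
Acc 6: bank0 row4 -> MISS (open row4); precharges=3
Acc 7: bank1 row2 -> HIT
Acc 8: bank1 row2 -> HIT

Answer: 3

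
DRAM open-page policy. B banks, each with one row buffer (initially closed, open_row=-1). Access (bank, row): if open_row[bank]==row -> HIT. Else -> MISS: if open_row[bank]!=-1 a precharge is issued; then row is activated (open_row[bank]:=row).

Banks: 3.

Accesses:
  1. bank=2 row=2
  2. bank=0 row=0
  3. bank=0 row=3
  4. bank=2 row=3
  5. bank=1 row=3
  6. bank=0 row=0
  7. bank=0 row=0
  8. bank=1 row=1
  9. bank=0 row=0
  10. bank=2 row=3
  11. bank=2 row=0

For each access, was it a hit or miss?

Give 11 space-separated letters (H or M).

Answer: M M M M M M H M H H M

Derivation:
Acc 1: bank2 row2 -> MISS (open row2); precharges=0
Acc 2: bank0 row0 -> MISS (open row0); precharges=0
Acc 3: bank0 row3 -> MISS (open row3); precharges=1
Acc 4: bank2 row3 -> MISS (open row3); precharges=2
Acc 5: bank1 row3 -> MISS (open row3); precharges=2
Acc 6: bank0 row0 -> MISS (open row0); precharges=3
Acc 7: bank0 row0 -> HIT
Acc 8: bank1 row1 -> MISS (open row1); precharges=4
Acc 9: bank0 row0 -> HIT
Acc 10: bank2 row3 -> HIT
Acc 11: bank2 row0 -> MISS (open row0); precharges=5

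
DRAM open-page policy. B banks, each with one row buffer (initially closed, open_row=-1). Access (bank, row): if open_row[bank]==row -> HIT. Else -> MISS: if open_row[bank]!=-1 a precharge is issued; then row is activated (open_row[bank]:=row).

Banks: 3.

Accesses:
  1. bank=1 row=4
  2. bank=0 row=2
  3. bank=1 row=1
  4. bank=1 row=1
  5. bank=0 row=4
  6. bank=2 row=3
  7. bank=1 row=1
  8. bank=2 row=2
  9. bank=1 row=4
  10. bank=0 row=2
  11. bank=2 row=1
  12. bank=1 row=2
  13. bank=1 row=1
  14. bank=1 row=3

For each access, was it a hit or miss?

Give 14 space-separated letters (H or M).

Answer: M M M H M M H M M M M M M M

Derivation:
Acc 1: bank1 row4 -> MISS (open row4); precharges=0
Acc 2: bank0 row2 -> MISS (open row2); precharges=0
Acc 3: bank1 row1 -> MISS (open row1); precharges=1
Acc 4: bank1 row1 -> HIT
Acc 5: bank0 row4 -> MISS (open row4); precharges=2
Acc 6: bank2 row3 -> MISS (open row3); precharges=2
Acc 7: bank1 row1 -> HIT
Acc 8: bank2 row2 -> MISS (open row2); precharges=3
Acc 9: bank1 row4 -> MISS (open row4); precharges=4
Acc 10: bank0 row2 -> MISS (open row2); precharges=5
Acc 11: bank2 row1 -> MISS (open row1); precharges=6
Acc 12: bank1 row2 -> MISS (open row2); precharges=7
Acc 13: bank1 row1 -> MISS (open row1); precharges=8
Acc 14: bank1 row3 -> MISS (open row3); precharges=9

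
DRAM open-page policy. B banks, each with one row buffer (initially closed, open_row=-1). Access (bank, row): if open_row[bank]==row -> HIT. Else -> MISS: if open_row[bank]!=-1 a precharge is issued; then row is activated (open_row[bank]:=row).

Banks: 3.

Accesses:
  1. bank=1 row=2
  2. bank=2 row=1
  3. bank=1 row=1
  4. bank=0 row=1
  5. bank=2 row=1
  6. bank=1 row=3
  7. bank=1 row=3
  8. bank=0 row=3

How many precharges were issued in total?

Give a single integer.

Acc 1: bank1 row2 -> MISS (open row2); precharges=0
Acc 2: bank2 row1 -> MISS (open row1); precharges=0
Acc 3: bank1 row1 -> MISS (open row1); precharges=1
Acc 4: bank0 row1 -> MISS (open row1); precharges=1
Acc 5: bank2 row1 -> HIT
Acc 6: bank1 row3 -> MISS (open row3); precharges=2
Acc 7: bank1 row3 -> HIT
Acc 8: bank0 row3 -> MISS (open row3); precharges=3

Answer: 3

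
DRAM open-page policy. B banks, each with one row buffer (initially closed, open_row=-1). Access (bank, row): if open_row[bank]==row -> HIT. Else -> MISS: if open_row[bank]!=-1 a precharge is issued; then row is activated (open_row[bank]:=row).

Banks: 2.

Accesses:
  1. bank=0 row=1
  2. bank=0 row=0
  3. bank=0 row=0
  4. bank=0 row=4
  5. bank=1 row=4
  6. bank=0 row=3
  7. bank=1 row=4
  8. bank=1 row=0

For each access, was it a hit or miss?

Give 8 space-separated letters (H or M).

Acc 1: bank0 row1 -> MISS (open row1); precharges=0
Acc 2: bank0 row0 -> MISS (open row0); precharges=1
Acc 3: bank0 row0 -> HIT
Acc 4: bank0 row4 -> MISS (open row4); precharges=2
Acc 5: bank1 row4 -> MISS (open row4); precharges=2
Acc 6: bank0 row3 -> MISS (open row3); precharges=3
Acc 7: bank1 row4 -> HIT
Acc 8: bank1 row0 -> MISS (open row0); precharges=4

Answer: M M H M M M H M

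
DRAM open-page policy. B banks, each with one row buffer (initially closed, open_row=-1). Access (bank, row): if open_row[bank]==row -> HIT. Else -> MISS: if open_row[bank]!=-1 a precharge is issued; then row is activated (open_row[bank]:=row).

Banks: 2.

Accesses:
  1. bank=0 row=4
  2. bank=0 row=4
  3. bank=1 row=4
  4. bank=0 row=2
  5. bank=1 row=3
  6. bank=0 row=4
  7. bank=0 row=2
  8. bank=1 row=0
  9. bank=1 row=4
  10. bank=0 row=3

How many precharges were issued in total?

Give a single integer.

Acc 1: bank0 row4 -> MISS (open row4); precharges=0
Acc 2: bank0 row4 -> HIT
Acc 3: bank1 row4 -> MISS (open row4); precharges=0
Acc 4: bank0 row2 -> MISS (open row2); precharges=1
Acc 5: bank1 row3 -> MISS (open row3); precharges=2
Acc 6: bank0 row4 -> MISS (open row4); precharges=3
Acc 7: bank0 row2 -> MISS (open row2); precharges=4
Acc 8: bank1 row0 -> MISS (open row0); precharges=5
Acc 9: bank1 row4 -> MISS (open row4); precharges=6
Acc 10: bank0 row3 -> MISS (open row3); precharges=7

Answer: 7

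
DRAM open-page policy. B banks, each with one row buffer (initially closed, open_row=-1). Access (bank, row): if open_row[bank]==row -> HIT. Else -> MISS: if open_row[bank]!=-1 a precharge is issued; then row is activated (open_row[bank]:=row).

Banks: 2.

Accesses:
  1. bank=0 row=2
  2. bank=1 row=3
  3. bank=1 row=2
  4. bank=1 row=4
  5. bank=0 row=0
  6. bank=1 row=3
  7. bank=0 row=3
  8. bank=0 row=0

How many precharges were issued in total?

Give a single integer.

Answer: 6

Derivation:
Acc 1: bank0 row2 -> MISS (open row2); precharges=0
Acc 2: bank1 row3 -> MISS (open row3); precharges=0
Acc 3: bank1 row2 -> MISS (open row2); precharges=1
Acc 4: bank1 row4 -> MISS (open row4); precharges=2
Acc 5: bank0 row0 -> MISS (open row0); precharges=3
Acc 6: bank1 row3 -> MISS (open row3); precharges=4
Acc 7: bank0 row3 -> MISS (open row3); precharges=5
Acc 8: bank0 row0 -> MISS (open row0); precharges=6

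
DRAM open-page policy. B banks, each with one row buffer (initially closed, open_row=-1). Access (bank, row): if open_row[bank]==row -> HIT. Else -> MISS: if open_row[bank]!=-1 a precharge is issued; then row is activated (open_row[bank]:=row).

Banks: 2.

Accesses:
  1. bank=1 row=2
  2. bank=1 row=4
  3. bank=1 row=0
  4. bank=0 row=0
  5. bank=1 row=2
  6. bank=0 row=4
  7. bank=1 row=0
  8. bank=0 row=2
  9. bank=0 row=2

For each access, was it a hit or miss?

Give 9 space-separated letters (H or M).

Acc 1: bank1 row2 -> MISS (open row2); precharges=0
Acc 2: bank1 row4 -> MISS (open row4); precharges=1
Acc 3: bank1 row0 -> MISS (open row0); precharges=2
Acc 4: bank0 row0 -> MISS (open row0); precharges=2
Acc 5: bank1 row2 -> MISS (open row2); precharges=3
Acc 6: bank0 row4 -> MISS (open row4); precharges=4
Acc 7: bank1 row0 -> MISS (open row0); precharges=5
Acc 8: bank0 row2 -> MISS (open row2); precharges=6
Acc 9: bank0 row2 -> HIT

Answer: M M M M M M M M H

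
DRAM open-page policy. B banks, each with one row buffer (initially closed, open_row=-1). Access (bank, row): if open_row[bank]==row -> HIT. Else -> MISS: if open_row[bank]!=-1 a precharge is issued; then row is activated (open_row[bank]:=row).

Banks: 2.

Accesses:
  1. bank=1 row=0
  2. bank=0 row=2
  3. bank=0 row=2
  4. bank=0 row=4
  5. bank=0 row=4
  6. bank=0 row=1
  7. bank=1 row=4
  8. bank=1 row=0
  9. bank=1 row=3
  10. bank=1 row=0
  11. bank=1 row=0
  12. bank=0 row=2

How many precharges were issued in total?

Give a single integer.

Answer: 7

Derivation:
Acc 1: bank1 row0 -> MISS (open row0); precharges=0
Acc 2: bank0 row2 -> MISS (open row2); precharges=0
Acc 3: bank0 row2 -> HIT
Acc 4: bank0 row4 -> MISS (open row4); precharges=1
Acc 5: bank0 row4 -> HIT
Acc 6: bank0 row1 -> MISS (open row1); precharges=2
Acc 7: bank1 row4 -> MISS (open row4); precharges=3
Acc 8: bank1 row0 -> MISS (open row0); precharges=4
Acc 9: bank1 row3 -> MISS (open row3); precharges=5
Acc 10: bank1 row0 -> MISS (open row0); precharges=6
Acc 11: bank1 row0 -> HIT
Acc 12: bank0 row2 -> MISS (open row2); precharges=7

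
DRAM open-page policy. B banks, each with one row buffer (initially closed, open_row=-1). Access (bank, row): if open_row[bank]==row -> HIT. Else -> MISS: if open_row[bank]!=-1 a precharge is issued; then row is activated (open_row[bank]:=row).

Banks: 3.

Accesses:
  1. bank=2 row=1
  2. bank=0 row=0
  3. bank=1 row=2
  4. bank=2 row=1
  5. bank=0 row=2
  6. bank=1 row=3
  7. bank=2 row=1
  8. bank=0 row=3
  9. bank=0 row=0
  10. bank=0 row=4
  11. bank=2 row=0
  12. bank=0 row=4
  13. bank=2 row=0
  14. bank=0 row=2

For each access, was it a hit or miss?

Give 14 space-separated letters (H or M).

Answer: M M M H M M H M M M M H H M

Derivation:
Acc 1: bank2 row1 -> MISS (open row1); precharges=0
Acc 2: bank0 row0 -> MISS (open row0); precharges=0
Acc 3: bank1 row2 -> MISS (open row2); precharges=0
Acc 4: bank2 row1 -> HIT
Acc 5: bank0 row2 -> MISS (open row2); precharges=1
Acc 6: bank1 row3 -> MISS (open row3); precharges=2
Acc 7: bank2 row1 -> HIT
Acc 8: bank0 row3 -> MISS (open row3); precharges=3
Acc 9: bank0 row0 -> MISS (open row0); precharges=4
Acc 10: bank0 row4 -> MISS (open row4); precharges=5
Acc 11: bank2 row0 -> MISS (open row0); precharges=6
Acc 12: bank0 row4 -> HIT
Acc 13: bank2 row0 -> HIT
Acc 14: bank0 row2 -> MISS (open row2); precharges=7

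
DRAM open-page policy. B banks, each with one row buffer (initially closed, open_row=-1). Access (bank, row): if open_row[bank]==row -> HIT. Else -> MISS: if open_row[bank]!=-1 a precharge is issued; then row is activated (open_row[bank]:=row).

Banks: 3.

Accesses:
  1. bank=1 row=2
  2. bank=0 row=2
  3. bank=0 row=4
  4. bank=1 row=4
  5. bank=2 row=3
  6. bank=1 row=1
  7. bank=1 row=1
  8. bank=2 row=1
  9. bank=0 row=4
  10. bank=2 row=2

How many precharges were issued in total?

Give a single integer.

Answer: 5

Derivation:
Acc 1: bank1 row2 -> MISS (open row2); precharges=0
Acc 2: bank0 row2 -> MISS (open row2); precharges=0
Acc 3: bank0 row4 -> MISS (open row4); precharges=1
Acc 4: bank1 row4 -> MISS (open row4); precharges=2
Acc 5: bank2 row3 -> MISS (open row3); precharges=2
Acc 6: bank1 row1 -> MISS (open row1); precharges=3
Acc 7: bank1 row1 -> HIT
Acc 8: bank2 row1 -> MISS (open row1); precharges=4
Acc 9: bank0 row4 -> HIT
Acc 10: bank2 row2 -> MISS (open row2); precharges=5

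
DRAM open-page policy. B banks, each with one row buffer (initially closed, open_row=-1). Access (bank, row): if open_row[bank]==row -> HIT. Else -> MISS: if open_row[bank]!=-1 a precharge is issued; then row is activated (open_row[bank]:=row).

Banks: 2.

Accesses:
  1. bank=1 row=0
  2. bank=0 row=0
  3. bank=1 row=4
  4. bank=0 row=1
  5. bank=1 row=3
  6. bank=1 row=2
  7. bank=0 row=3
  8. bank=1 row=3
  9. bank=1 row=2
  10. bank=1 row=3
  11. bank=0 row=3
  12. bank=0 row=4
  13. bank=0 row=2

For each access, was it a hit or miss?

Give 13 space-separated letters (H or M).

Acc 1: bank1 row0 -> MISS (open row0); precharges=0
Acc 2: bank0 row0 -> MISS (open row0); precharges=0
Acc 3: bank1 row4 -> MISS (open row4); precharges=1
Acc 4: bank0 row1 -> MISS (open row1); precharges=2
Acc 5: bank1 row3 -> MISS (open row3); precharges=3
Acc 6: bank1 row2 -> MISS (open row2); precharges=4
Acc 7: bank0 row3 -> MISS (open row3); precharges=5
Acc 8: bank1 row3 -> MISS (open row3); precharges=6
Acc 9: bank1 row2 -> MISS (open row2); precharges=7
Acc 10: bank1 row3 -> MISS (open row3); precharges=8
Acc 11: bank0 row3 -> HIT
Acc 12: bank0 row4 -> MISS (open row4); precharges=9
Acc 13: bank0 row2 -> MISS (open row2); precharges=10

Answer: M M M M M M M M M M H M M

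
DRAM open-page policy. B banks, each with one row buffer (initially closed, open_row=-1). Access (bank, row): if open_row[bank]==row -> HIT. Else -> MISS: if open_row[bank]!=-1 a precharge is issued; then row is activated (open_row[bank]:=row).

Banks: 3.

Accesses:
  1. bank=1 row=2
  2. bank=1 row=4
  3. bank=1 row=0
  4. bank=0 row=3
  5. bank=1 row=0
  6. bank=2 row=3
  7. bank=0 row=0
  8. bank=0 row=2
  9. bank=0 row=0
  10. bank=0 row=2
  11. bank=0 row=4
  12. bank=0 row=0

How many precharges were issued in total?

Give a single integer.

Acc 1: bank1 row2 -> MISS (open row2); precharges=0
Acc 2: bank1 row4 -> MISS (open row4); precharges=1
Acc 3: bank1 row0 -> MISS (open row0); precharges=2
Acc 4: bank0 row3 -> MISS (open row3); precharges=2
Acc 5: bank1 row0 -> HIT
Acc 6: bank2 row3 -> MISS (open row3); precharges=2
Acc 7: bank0 row0 -> MISS (open row0); precharges=3
Acc 8: bank0 row2 -> MISS (open row2); precharges=4
Acc 9: bank0 row0 -> MISS (open row0); precharges=5
Acc 10: bank0 row2 -> MISS (open row2); precharges=6
Acc 11: bank0 row4 -> MISS (open row4); precharges=7
Acc 12: bank0 row0 -> MISS (open row0); precharges=8

Answer: 8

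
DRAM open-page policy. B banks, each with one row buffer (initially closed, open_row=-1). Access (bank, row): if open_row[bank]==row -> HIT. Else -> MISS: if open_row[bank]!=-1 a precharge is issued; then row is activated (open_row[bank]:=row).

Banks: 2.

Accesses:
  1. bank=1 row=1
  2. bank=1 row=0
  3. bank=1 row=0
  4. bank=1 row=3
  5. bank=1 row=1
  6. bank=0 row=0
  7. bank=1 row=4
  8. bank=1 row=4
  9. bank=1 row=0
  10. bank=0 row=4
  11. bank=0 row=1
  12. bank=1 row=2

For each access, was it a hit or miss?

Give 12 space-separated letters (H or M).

Acc 1: bank1 row1 -> MISS (open row1); precharges=0
Acc 2: bank1 row0 -> MISS (open row0); precharges=1
Acc 3: bank1 row0 -> HIT
Acc 4: bank1 row3 -> MISS (open row3); precharges=2
Acc 5: bank1 row1 -> MISS (open row1); precharges=3
Acc 6: bank0 row0 -> MISS (open row0); precharges=3
Acc 7: bank1 row4 -> MISS (open row4); precharges=4
Acc 8: bank1 row4 -> HIT
Acc 9: bank1 row0 -> MISS (open row0); precharges=5
Acc 10: bank0 row4 -> MISS (open row4); precharges=6
Acc 11: bank0 row1 -> MISS (open row1); precharges=7
Acc 12: bank1 row2 -> MISS (open row2); precharges=8

Answer: M M H M M M M H M M M M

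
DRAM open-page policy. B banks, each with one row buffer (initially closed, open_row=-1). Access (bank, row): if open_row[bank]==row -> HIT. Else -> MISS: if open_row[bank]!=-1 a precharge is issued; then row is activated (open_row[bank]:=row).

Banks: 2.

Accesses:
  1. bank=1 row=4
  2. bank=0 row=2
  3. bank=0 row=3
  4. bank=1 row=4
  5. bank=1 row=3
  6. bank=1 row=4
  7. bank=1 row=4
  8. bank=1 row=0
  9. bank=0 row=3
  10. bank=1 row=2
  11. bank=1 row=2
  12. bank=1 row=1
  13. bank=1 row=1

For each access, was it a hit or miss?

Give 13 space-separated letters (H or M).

Acc 1: bank1 row4 -> MISS (open row4); precharges=0
Acc 2: bank0 row2 -> MISS (open row2); precharges=0
Acc 3: bank0 row3 -> MISS (open row3); precharges=1
Acc 4: bank1 row4 -> HIT
Acc 5: bank1 row3 -> MISS (open row3); precharges=2
Acc 6: bank1 row4 -> MISS (open row4); precharges=3
Acc 7: bank1 row4 -> HIT
Acc 8: bank1 row0 -> MISS (open row0); precharges=4
Acc 9: bank0 row3 -> HIT
Acc 10: bank1 row2 -> MISS (open row2); precharges=5
Acc 11: bank1 row2 -> HIT
Acc 12: bank1 row1 -> MISS (open row1); precharges=6
Acc 13: bank1 row1 -> HIT

Answer: M M M H M M H M H M H M H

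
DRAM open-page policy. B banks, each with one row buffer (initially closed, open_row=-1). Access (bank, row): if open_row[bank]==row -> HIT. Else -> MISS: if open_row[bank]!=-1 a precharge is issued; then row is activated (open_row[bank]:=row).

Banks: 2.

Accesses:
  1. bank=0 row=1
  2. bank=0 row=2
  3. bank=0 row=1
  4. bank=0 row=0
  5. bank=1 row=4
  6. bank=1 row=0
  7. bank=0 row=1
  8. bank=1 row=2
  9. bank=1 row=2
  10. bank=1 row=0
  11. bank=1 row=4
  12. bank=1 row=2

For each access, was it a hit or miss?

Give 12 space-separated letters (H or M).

Answer: M M M M M M M M H M M M

Derivation:
Acc 1: bank0 row1 -> MISS (open row1); precharges=0
Acc 2: bank0 row2 -> MISS (open row2); precharges=1
Acc 3: bank0 row1 -> MISS (open row1); precharges=2
Acc 4: bank0 row0 -> MISS (open row0); precharges=3
Acc 5: bank1 row4 -> MISS (open row4); precharges=3
Acc 6: bank1 row0 -> MISS (open row0); precharges=4
Acc 7: bank0 row1 -> MISS (open row1); precharges=5
Acc 8: bank1 row2 -> MISS (open row2); precharges=6
Acc 9: bank1 row2 -> HIT
Acc 10: bank1 row0 -> MISS (open row0); precharges=7
Acc 11: bank1 row4 -> MISS (open row4); precharges=8
Acc 12: bank1 row2 -> MISS (open row2); precharges=9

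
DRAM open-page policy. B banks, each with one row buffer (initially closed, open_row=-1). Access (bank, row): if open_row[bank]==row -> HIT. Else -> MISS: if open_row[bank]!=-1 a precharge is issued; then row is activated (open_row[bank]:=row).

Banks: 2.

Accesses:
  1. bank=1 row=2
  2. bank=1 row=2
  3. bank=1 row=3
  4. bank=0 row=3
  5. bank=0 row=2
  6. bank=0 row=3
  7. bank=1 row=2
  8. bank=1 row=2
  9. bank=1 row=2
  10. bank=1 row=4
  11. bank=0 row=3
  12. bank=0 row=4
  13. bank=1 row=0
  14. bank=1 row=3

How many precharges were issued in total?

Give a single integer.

Acc 1: bank1 row2 -> MISS (open row2); precharges=0
Acc 2: bank1 row2 -> HIT
Acc 3: bank1 row3 -> MISS (open row3); precharges=1
Acc 4: bank0 row3 -> MISS (open row3); precharges=1
Acc 5: bank0 row2 -> MISS (open row2); precharges=2
Acc 6: bank0 row3 -> MISS (open row3); precharges=3
Acc 7: bank1 row2 -> MISS (open row2); precharges=4
Acc 8: bank1 row2 -> HIT
Acc 9: bank1 row2 -> HIT
Acc 10: bank1 row4 -> MISS (open row4); precharges=5
Acc 11: bank0 row3 -> HIT
Acc 12: bank0 row4 -> MISS (open row4); precharges=6
Acc 13: bank1 row0 -> MISS (open row0); precharges=7
Acc 14: bank1 row3 -> MISS (open row3); precharges=8

Answer: 8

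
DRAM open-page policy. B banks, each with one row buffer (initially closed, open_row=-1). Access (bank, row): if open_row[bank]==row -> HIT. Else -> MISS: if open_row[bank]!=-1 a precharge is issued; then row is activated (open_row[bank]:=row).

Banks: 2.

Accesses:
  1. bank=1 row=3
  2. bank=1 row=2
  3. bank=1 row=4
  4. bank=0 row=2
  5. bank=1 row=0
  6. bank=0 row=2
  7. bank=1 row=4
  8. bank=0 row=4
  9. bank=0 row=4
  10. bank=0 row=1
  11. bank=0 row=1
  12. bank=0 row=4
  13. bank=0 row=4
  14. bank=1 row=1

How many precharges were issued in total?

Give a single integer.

Acc 1: bank1 row3 -> MISS (open row3); precharges=0
Acc 2: bank1 row2 -> MISS (open row2); precharges=1
Acc 3: bank1 row4 -> MISS (open row4); precharges=2
Acc 4: bank0 row2 -> MISS (open row2); precharges=2
Acc 5: bank1 row0 -> MISS (open row0); precharges=3
Acc 6: bank0 row2 -> HIT
Acc 7: bank1 row4 -> MISS (open row4); precharges=4
Acc 8: bank0 row4 -> MISS (open row4); precharges=5
Acc 9: bank0 row4 -> HIT
Acc 10: bank0 row1 -> MISS (open row1); precharges=6
Acc 11: bank0 row1 -> HIT
Acc 12: bank0 row4 -> MISS (open row4); precharges=7
Acc 13: bank0 row4 -> HIT
Acc 14: bank1 row1 -> MISS (open row1); precharges=8

Answer: 8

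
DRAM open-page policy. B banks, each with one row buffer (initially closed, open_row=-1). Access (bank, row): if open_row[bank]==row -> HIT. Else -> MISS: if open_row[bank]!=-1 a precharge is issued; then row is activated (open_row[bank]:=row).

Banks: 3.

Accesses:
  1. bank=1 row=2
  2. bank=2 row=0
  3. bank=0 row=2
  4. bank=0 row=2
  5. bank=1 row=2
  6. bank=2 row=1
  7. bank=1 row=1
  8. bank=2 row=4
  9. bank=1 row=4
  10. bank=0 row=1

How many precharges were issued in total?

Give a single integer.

Answer: 5

Derivation:
Acc 1: bank1 row2 -> MISS (open row2); precharges=0
Acc 2: bank2 row0 -> MISS (open row0); precharges=0
Acc 3: bank0 row2 -> MISS (open row2); precharges=0
Acc 4: bank0 row2 -> HIT
Acc 5: bank1 row2 -> HIT
Acc 6: bank2 row1 -> MISS (open row1); precharges=1
Acc 7: bank1 row1 -> MISS (open row1); precharges=2
Acc 8: bank2 row4 -> MISS (open row4); precharges=3
Acc 9: bank1 row4 -> MISS (open row4); precharges=4
Acc 10: bank0 row1 -> MISS (open row1); precharges=5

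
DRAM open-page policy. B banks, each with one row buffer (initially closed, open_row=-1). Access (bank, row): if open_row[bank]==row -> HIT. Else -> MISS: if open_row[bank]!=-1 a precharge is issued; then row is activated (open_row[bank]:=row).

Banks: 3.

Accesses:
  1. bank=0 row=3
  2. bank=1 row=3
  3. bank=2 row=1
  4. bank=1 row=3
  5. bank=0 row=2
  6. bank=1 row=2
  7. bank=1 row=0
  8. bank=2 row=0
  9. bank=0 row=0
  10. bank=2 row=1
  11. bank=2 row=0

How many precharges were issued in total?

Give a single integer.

Answer: 7

Derivation:
Acc 1: bank0 row3 -> MISS (open row3); precharges=0
Acc 2: bank1 row3 -> MISS (open row3); precharges=0
Acc 3: bank2 row1 -> MISS (open row1); precharges=0
Acc 4: bank1 row3 -> HIT
Acc 5: bank0 row2 -> MISS (open row2); precharges=1
Acc 6: bank1 row2 -> MISS (open row2); precharges=2
Acc 7: bank1 row0 -> MISS (open row0); precharges=3
Acc 8: bank2 row0 -> MISS (open row0); precharges=4
Acc 9: bank0 row0 -> MISS (open row0); precharges=5
Acc 10: bank2 row1 -> MISS (open row1); precharges=6
Acc 11: bank2 row0 -> MISS (open row0); precharges=7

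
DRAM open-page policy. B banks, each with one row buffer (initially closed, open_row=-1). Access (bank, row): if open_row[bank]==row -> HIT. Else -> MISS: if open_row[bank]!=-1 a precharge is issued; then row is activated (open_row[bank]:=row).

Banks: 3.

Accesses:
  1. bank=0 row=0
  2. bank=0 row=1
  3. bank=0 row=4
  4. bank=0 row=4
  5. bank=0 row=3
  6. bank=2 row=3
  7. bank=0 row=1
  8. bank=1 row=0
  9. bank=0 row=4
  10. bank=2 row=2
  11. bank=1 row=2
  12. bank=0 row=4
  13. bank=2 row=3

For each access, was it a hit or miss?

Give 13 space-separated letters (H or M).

Answer: M M M H M M M M M M M H M

Derivation:
Acc 1: bank0 row0 -> MISS (open row0); precharges=0
Acc 2: bank0 row1 -> MISS (open row1); precharges=1
Acc 3: bank0 row4 -> MISS (open row4); precharges=2
Acc 4: bank0 row4 -> HIT
Acc 5: bank0 row3 -> MISS (open row3); precharges=3
Acc 6: bank2 row3 -> MISS (open row3); precharges=3
Acc 7: bank0 row1 -> MISS (open row1); precharges=4
Acc 8: bank1 row0 -> MISS (open row0); precharges=4
Acc 9: bank0 row4 -> MISS (open row4); precharges=5
Acc 10: bank2 row2 -> MISS (open row2); precharges=6
Acc 11: bank1 row2 -> MISS (open row2); precharges=7
Acc 12: bank0 row4 -> HIT
Acc 13: bank2 row3 -> MISS (open row3); precharges=8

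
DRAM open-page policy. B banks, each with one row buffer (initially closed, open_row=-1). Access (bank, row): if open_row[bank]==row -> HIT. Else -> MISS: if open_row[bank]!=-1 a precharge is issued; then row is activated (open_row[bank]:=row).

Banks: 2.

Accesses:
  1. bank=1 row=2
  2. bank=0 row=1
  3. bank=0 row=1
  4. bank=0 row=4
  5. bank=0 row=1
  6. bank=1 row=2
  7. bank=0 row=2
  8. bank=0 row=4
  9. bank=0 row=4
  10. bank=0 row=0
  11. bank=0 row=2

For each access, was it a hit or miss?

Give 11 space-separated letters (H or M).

Acc 1: bank1 row2 -> MISS (open row2); precharges=0
Acc 2: bank0 row1 -> MISS (open row1); precharges=0
Acc 3: bank0 row1 -> HIT
Acc 4: bank0 row4 -> MISS (open row4); precharges=1
Acc 5: bank0 row1 -> MISS (open row1); precharges=2
Acc 6: bank1 row2 -> HIT
Acc 7: bank0 row2 -> MISS (open row2); precharges=3
Acc 8: bank0 row4 -> MISS (open row4); precharges=4
Acc 9: bank0 row4 -> HIT
Acc 10: bank0 row0 -> MISS (open row0); precharges=5
Acc 11: bank0 row2 -> MISS (open row2); precharges=6

Answer: M M H M M H M M H M M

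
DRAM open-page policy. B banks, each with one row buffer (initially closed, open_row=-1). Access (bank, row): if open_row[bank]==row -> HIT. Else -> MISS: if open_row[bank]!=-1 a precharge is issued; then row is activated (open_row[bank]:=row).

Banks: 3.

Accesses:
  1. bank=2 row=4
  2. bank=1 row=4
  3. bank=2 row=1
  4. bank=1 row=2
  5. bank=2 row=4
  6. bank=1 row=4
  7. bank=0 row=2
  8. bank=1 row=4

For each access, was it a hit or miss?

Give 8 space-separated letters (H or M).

Acc 1: bank2 row4 -> MISS (open row4); precharges=0
Acc 2: bank1 row4 -> MISS (open row4); precharges=0
Acc 3: bank2 row1 -> MISS (open row1); precharges=1
Acc 4: bank1 row2 -> MISS (open row2); precharges=2
Acc 5: bank2 row4 -> MISS (open row4); precharges=3
Acc 6: bank1 row4 -> MISS (open row4); precharges=4
Acc 7: bank0 row2 -> MISS (open row2); precharges=4
Acc 8: bank1 row4 -> HIT

Answer: M M M M M M M H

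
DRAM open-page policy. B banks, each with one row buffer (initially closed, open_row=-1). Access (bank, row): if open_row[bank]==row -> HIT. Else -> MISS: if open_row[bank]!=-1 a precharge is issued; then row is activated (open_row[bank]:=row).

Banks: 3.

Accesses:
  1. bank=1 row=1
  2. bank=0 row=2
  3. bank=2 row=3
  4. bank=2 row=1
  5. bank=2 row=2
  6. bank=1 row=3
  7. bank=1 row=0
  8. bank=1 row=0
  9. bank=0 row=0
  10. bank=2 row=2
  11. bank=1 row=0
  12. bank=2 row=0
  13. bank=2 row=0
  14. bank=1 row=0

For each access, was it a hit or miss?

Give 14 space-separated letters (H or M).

Answer: M M M M M M M H M H H M H H

Derivation:
Acc 1: bank1 row1 -> MISS (open row1); precharges=0
Acc 2: bank0 row2 -> MISS (open row2); precharges=0
Acc 3: bank2 row3 -> MISS (open row3); precharges=0
Acc 4: bank2 row1 -> MISS (open row1); precharges=1
Acc 5: bank2 row2 -> MISS (open row2); precharges=2
Acc 6: bank1 row3 -> MISS (open row3); precharges=3
Acc 7: bank1 row0 -> MISS (open row0); precharges=4
Acc 8: bank1 row0 -> HIT
Acc 9: bank0 row0 -> MISS (open row0); precharges=5
Acc 10: bank2 row2 -> HIT
Acc 11: bank1 row0 -> HIT
Acc 12: bank2 row0 -> MISS (open row0); precharges=6
Acc 13: bank2 row0 -> HIT
Acc 14: bank1 row0 -> HIT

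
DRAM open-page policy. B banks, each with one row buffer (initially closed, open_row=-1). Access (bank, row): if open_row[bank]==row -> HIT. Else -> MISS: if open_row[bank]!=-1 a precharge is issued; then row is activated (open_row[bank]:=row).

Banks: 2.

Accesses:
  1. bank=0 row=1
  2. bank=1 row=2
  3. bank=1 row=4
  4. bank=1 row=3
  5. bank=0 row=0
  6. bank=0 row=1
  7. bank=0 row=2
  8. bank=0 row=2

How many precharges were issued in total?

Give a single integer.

Acc 1: bank0 row1 -> MISS (open row1); precharges=0
Acc 2: bank1 row2 -> MISS (open row2); precharges=0
Acc 3: bank1 row4 -> MISS (open row4); precharges=1
Acc 4: bank1 row3 -> MISS (open row3); precharges=2
Acc 5: bank0 row0 -> MISS (open row0); precharges=3
Acc 6: bank0 row1 -> MISS (open row1); precharges=4
Acc 7: bank0 row2 -> MISS (open row2); precharges=5
Acc 8: bank0 row2 -> HIT

Answer: 5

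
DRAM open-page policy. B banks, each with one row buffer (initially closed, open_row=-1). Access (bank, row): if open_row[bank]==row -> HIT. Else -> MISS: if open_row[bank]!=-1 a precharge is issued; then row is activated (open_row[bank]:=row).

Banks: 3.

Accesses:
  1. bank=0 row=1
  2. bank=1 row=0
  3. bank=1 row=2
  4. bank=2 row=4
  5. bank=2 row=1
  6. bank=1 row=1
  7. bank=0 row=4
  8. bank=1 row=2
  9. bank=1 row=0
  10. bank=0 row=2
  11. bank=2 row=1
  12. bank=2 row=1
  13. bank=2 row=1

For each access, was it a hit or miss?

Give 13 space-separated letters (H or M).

Acc 1: bank0 row1 -> MISS (open row1); precharges=0
Acc 2: bank1 row0 -> MISS (open row0); precharges=0
Acc 3: bank1 row2 -> MISS (open row2); precharges=1
Acc 4: bank2 row4 -> MISS (open row4); precharges=1
Acc 5: bank2 row1 -> MISS (open row1); precharges=2
Acc 6: bank1 row1 -> MISS (open row1); precharges=3
Acc 7: bank0 row4 -> MISS (open row4); precharges=4
Acc 8: bank1 row2 -> MISS (open row2); precharges=5
Acc 9: bank1 row0 -> MISS (open row0); precharges=6
Acc 10: bank0 row2 -> MISS (open row2); precharges=7
Acc 11: bank2 row1 -> HIT
Acc 12: bank2 row1 -> HIT
Acc 13: bank2 row1 -> HIT

Answer: M M M M M M M M M M H H H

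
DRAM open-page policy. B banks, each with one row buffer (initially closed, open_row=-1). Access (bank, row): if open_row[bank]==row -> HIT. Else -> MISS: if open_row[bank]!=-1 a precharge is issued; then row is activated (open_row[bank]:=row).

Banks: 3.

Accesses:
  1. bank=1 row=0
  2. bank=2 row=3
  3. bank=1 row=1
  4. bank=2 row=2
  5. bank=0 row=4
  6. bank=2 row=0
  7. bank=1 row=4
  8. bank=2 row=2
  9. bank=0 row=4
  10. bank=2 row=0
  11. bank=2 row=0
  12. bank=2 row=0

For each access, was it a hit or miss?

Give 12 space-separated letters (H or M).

Answer: M M M M M M M M H M H H

Derivation:
Acc 1: bank1 row0 -> MISS (open row0); precharges=0
Acc 2: bank2 row3 -> MISS (open row3); precharges=0
Acc 3: bank1 row1 -> MISS (open row1); precharges=1
Acc 4: bank2 row2 -> MISS (open row2); precharges=2
Acc 5: bank0 row4 -> MISS (open row4); precharges=2
Acc 6: bank2 row0 -> MISS (open row0); precharges=3
Acc 7: bank1 row4 -> MISS (open row4); precharges=4
Acc 8: bank2 row2 -> MISS (open row2); precharges=5
Acc 9: bank0 row4 -> HIT
Acc 10: bank2 row0 -> MISS (open row0); precharges=6
Acc 11: bank2 row0 -> HIT
Acc 12: bank2 row0 -> HIT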